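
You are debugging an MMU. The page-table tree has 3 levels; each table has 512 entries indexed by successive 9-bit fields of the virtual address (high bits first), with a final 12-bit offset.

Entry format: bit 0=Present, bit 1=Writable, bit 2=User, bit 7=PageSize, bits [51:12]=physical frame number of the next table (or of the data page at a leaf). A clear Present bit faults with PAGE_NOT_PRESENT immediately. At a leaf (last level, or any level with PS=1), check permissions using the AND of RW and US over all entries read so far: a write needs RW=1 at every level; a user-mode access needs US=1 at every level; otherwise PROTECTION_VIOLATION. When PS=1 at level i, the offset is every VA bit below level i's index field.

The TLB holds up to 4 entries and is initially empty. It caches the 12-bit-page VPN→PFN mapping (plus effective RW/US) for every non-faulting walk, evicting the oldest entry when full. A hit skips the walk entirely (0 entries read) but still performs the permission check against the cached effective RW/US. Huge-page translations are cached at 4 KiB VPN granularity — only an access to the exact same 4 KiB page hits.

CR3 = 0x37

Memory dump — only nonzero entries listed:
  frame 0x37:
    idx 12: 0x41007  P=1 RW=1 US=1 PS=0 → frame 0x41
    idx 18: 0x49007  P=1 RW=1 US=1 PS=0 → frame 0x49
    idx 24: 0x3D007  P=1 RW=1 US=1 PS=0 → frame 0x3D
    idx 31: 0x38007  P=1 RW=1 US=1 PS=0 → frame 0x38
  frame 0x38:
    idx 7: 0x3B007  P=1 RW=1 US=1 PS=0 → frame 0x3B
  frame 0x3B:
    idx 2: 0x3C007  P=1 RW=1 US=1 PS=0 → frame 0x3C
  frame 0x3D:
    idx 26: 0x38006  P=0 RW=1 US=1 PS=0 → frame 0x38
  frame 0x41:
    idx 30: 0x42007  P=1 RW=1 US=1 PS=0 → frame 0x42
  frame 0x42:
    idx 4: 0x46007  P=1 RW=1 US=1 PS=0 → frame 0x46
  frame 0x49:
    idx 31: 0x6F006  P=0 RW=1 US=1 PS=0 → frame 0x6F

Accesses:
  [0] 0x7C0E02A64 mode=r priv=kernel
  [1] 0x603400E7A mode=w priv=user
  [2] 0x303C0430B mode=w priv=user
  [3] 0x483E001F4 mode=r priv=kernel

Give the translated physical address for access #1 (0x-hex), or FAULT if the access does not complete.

Trace:
#0 VA=0x7C0E02A64 (r,kernel):
  lvl0: tbl 0x37, slot 31 ⇒ 0x38007 (P1/RW1/US1/PS0)
  lvl1: tbl 0x38, slot 7 ⇒ 0x3B007 (P1/RW1/US1/PS0)
  lvl2: tbl 0x3B, slot 2 ⇒ 0x3C007 (P1/RW1/US1/PS0)
  ⇒ phys 0x3CA64  [3 reads]
#1 VA=0x603400E7A (w,user):
  lvl0: tbl 0x37, slot 24 ⇒ 0x3D007 (P1/RW1/US1/PS0)
  lvl1: tbl 0x3D, slot 26 ⇒ 0x38006 (P0/RW1/US1/PS0)
  ✗ PAGE_NOT_PRESENT  [2 reads]
#2 VA=0x303C0430B (w,user):
  lvl0: tbl 0x37, slot 12 ⇒ 0x41007 (P1/RW1/US1/PS0)
  lvl1: tbl 0x41, slot 30 ⇒ 0x42007 (P1/RW1/US1/PS0)
  lvl2: tbl 0x42, slot 4 ⇒ 0x46007 (P1/RW1/US1/PS0)
  ⇒ phys 0x4630B  [3 reads]
#3 VA=0x483E001F4 (r,kernel):
  lvl0: tbl 0x37, slot 18 ⇒ 0x49007 (P1/RW1/US1/PS0)
  lvl1: tbl 0x49, slot 31 ⇒ 0x6F006 (P0/RW1/US1/PS0)
  ✗ PAGE_NOT_PRESENT  [2 reads]

Access #1 PA: FAULT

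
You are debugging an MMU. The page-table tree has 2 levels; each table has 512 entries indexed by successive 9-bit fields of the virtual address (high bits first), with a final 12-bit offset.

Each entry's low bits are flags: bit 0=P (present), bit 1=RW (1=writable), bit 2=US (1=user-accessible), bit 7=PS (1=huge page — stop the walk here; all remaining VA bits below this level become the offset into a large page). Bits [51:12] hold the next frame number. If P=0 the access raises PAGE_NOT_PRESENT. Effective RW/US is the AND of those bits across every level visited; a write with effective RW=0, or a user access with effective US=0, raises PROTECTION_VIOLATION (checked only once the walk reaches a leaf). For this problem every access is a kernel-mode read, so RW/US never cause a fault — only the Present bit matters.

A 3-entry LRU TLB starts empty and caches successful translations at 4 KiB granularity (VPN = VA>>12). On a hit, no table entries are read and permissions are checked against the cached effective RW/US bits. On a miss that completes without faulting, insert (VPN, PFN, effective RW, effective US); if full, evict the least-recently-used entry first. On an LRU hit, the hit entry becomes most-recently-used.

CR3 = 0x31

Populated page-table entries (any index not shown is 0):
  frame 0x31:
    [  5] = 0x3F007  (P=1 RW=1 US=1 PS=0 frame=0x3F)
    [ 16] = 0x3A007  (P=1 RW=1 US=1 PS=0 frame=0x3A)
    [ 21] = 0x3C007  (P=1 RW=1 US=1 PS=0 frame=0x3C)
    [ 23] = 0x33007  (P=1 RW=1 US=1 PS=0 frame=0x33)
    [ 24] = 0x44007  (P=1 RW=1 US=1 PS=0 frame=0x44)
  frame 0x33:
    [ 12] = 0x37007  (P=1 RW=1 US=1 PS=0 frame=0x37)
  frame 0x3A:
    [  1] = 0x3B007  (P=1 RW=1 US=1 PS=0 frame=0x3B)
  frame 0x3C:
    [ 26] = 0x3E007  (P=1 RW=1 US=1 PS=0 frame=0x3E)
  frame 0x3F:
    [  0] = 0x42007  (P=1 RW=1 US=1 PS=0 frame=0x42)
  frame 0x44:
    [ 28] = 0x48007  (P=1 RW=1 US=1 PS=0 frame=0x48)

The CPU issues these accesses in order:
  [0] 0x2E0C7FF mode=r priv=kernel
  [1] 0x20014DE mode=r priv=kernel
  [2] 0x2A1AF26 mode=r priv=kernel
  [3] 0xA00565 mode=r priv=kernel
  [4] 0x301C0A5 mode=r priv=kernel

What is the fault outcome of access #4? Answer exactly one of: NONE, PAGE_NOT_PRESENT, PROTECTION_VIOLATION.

Walk each access:
#0 VA=0x2E0C7FF (r,kernel):
  [0] read 0x31 idx=23: raw=0x33007 flags P=1 W=1 U=1 S=0
  [1] read 0x33 idx=12: raw=0x37007 flags P=1 W=1 U=1 S=0
  → PA=0x377FF  (2 entries read)
#1 VA=0x20014DE (r,kernel):
  [0] read 0x31 idx=16: raw=0x3A007 flags P=1 W=1 U=1 S=0
  [1] read 0x3A idx=1: raw=0x3B007 flags P=1 W=1 U=1 S=0
  → PA=0x3B4DE  (2 entries read)
#2 VA=0x2A1AF26 (r,kernel):
  [0] read 0x31 idx=21: raw=0x3C007 flags P=1 W=1 U=1 S=0
  [1] read 0x3C idx=26: raw=0x3E007 flags P=1 W=1 U=1 S=0
  → PA=0x3EF26  (2 entries read)
#3 VA=0xA00565 (r,kernel):
  [0] read 0x31 idx=5: raw=0x3F007 flags P=1 W=1 U=1 S=0
  [1] read 0x3F idx=0: raw=0x42007 flags P=1 W=1 U=1 S=0
  → PA=0x42565  (2 entries read)
#4 VA=0x301C0A5 (r,kernel):
  [0] read 0x31 idx=24: raw=0x44007 flags P=1 W=1 U=1 S=0
  [1] read 0x44 idx=28: raw=0x48007 flags P=1 W=1 U=1 S=0
  → PA=0x480A5  (2 entries read)

Access #4 fault: NONE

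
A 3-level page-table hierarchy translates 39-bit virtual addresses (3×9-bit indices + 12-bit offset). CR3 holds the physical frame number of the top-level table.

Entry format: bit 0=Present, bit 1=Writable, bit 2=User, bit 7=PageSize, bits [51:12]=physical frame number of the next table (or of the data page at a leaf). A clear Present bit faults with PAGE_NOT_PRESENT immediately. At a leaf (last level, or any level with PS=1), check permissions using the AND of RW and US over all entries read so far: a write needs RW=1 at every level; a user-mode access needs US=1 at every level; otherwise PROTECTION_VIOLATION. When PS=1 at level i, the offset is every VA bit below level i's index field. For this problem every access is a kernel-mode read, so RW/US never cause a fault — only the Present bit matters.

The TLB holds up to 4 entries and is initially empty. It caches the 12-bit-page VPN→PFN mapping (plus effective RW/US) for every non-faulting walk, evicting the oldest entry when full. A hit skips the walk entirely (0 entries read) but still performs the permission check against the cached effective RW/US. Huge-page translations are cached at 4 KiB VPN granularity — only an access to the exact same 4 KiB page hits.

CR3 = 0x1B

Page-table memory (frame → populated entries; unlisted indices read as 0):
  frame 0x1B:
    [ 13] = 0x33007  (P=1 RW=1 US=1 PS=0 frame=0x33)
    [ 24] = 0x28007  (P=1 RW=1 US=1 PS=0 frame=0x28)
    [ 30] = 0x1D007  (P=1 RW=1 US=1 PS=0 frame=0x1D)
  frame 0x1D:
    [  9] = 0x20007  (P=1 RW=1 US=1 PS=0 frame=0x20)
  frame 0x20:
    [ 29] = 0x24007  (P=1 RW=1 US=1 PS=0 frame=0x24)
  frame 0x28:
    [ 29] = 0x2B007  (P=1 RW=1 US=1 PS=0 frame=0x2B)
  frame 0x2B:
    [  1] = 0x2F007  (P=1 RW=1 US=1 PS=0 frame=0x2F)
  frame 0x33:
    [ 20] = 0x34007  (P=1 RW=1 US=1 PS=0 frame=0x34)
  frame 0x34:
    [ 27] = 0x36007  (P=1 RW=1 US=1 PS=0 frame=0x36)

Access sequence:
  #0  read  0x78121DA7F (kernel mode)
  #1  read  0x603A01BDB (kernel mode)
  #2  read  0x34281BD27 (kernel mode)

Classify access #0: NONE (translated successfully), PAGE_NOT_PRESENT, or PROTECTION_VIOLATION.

Trace:
#0 VA=0x78121DA7F (r,kernel):
  L0: frame=0x1B idx=30 entry=0x1D007 [P=1 RW=1 US=1 PS=0]
  L1: frame=0x1D idx=9 entry=0x20007 [P=1 RW=1 US=1 PS=0]
  L2: frame=0x20 idx=29 entry=0x24007 [P=1 RW=1 US=1 PS=0]
  ⇒ phys 0x24A7F  [3 reads]
#1 VA=0x603A01BDB (r,kernel):
  L0: frame=0x1B idx=24 entry=0x28007 [P=1 RW=1 US=1 PS=0]
  L1: frame=0x28 idx=29 entry=0x2B007 [P=1 RW=1 US=1 PS=0]
  L2: frame=0x2B idx=1 entry=0x2F007 [P=1 RW=1 US=1 PS=0]
  ⇒ phys 0x2FBDB  [3 reads]
#2 VA=0x34281BD27 (r,kernel):
  L0: frame=0x1B idx=13 entry=0x33007 [P=1 RW=1 US=1 PS=0]
  L1: frame=0x33 idx=20 entry=0x34007 [P=1 RW=1 US=1 PS=0]
  L2: frame=0x34 idx=27 entry=0x36007 [P=1 RW=1 US=1 PS=0]
  ⇒ phys 0x36D27  [3 reads]

Access #0 fault: NONE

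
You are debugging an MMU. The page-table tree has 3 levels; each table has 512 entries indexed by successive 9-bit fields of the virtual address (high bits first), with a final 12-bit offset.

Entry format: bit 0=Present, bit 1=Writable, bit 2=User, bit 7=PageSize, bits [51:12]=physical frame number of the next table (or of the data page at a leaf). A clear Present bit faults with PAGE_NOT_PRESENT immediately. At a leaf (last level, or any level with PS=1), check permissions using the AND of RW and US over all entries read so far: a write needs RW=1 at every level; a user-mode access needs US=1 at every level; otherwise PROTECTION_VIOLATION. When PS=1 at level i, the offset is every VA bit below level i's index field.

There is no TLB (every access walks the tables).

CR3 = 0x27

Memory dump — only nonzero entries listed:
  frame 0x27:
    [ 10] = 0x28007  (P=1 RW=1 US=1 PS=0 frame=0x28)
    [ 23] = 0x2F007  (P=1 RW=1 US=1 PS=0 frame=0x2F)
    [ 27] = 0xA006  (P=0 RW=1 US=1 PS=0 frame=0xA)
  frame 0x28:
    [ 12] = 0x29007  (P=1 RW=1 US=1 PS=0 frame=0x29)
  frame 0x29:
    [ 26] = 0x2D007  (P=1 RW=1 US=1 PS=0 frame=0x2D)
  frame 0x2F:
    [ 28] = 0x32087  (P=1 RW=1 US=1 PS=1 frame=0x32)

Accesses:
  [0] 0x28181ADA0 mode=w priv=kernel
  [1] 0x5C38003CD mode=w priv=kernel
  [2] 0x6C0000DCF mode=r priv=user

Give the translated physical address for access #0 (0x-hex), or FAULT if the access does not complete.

Per-access translation:
#0 VA=0x28181ADA0 (w,kernel):
  L0 @0x27[10] → 0x28007  P=1,RW=1,US=1,PS=0
  L1 @0x28[12] → 0x29007  P=1,RW=1,US=1,PS=0
  L2 @0x29[26] → 0x2D007  P=1,RW=1,US=1,PS=0
  ✓ 0x2DDA0  — 3 lookups
#1 VA=0x5C38003CD (w,kernel):
  L0 @0x27[23] → 0x2F007  P=1,RW=1,US=1,PS=0
  L1 @0x2F[28] → 0x32087  P=1,RW=1,US=1,PS=1
  ✓ 0x323CD (huge @L1)  — 2 lookups
#2 VA=0x6C0000DCF (r,user):
  L0 @0x27[27] → 0xA006  P=0,RW=1,US=1,PS=0
  ✗ PAGE_NOT_PRESENT  [1 reads]

Access #0 PA: 0x2DDA0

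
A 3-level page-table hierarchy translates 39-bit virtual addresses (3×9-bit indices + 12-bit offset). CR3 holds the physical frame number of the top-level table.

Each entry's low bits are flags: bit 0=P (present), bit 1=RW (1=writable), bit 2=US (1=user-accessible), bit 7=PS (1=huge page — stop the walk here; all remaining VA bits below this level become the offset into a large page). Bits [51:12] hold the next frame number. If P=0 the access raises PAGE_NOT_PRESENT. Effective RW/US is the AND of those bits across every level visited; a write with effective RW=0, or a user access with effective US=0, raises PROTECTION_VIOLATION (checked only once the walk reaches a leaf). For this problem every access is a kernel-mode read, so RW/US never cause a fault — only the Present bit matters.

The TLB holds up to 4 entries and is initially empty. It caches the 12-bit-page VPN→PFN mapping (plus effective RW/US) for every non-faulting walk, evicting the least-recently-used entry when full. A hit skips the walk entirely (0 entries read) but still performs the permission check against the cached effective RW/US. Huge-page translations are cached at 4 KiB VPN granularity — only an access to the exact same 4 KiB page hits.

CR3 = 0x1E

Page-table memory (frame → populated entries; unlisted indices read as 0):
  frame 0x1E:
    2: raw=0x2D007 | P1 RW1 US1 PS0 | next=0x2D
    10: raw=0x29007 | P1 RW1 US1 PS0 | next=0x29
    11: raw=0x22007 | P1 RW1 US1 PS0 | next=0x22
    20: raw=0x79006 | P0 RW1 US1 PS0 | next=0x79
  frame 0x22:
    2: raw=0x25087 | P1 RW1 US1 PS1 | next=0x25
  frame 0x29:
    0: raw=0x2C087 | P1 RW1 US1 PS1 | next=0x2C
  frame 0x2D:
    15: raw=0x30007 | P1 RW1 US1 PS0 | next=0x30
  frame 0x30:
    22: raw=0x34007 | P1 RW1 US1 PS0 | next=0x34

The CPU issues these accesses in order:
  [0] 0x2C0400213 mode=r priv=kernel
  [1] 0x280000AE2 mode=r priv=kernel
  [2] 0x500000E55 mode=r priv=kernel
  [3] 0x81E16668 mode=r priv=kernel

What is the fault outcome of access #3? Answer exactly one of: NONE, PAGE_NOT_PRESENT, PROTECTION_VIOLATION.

Per-access translation:
#0 VA=0x2C0400213 (r,kernel):
  L0: frame=0x1E idx=11 entry=0x22007 [P=1 RW=1 US=1 PS=0]
  L1: frame=0x22 idx=2 entry=0x25087 [P=1 RW=1 US=1 PS=1]
  → PA=0x25213 (huge @L1)  (2 entries read)
#1 VA=0x280000AE2 (r,kernel):
  L0: frame=0x1E idx=10 entry=0x29007 [P=1 RW=1 US=1 PS=0]
  L1: frame=0x29 idx=0 entry=0x2C087 [P=1 RW=1 US=1 PS=1]
  → PA=0x2CAE2 (huge @L1)  (2 entries read)
#2 VA=0x500000E55 (r,kernel):
  L0: frame=0x1E idx=20 entry=0x79006 [P=0 RW=1 US=1 PS=0]
  ⇒ fault: PAGE_NOT_PRESENT  — 1 lookups
#3 VA=0x81E16668 (r,kernel):
  L0: frame=0x1E idx=2 entry=0x2D007 [P=1 RW=1 US=1 PS=0]
  L1: frame=0x2D idx=15 entry=0x30007 [P=1 RW=1 US=1 PS=0]
  L2: frame=0x30 idx=22 entry=0x34007 [P=1 RW=1 US=1 PS=0]
  → PA=0x34668  (3 entries read)

Access #3 fault: NONE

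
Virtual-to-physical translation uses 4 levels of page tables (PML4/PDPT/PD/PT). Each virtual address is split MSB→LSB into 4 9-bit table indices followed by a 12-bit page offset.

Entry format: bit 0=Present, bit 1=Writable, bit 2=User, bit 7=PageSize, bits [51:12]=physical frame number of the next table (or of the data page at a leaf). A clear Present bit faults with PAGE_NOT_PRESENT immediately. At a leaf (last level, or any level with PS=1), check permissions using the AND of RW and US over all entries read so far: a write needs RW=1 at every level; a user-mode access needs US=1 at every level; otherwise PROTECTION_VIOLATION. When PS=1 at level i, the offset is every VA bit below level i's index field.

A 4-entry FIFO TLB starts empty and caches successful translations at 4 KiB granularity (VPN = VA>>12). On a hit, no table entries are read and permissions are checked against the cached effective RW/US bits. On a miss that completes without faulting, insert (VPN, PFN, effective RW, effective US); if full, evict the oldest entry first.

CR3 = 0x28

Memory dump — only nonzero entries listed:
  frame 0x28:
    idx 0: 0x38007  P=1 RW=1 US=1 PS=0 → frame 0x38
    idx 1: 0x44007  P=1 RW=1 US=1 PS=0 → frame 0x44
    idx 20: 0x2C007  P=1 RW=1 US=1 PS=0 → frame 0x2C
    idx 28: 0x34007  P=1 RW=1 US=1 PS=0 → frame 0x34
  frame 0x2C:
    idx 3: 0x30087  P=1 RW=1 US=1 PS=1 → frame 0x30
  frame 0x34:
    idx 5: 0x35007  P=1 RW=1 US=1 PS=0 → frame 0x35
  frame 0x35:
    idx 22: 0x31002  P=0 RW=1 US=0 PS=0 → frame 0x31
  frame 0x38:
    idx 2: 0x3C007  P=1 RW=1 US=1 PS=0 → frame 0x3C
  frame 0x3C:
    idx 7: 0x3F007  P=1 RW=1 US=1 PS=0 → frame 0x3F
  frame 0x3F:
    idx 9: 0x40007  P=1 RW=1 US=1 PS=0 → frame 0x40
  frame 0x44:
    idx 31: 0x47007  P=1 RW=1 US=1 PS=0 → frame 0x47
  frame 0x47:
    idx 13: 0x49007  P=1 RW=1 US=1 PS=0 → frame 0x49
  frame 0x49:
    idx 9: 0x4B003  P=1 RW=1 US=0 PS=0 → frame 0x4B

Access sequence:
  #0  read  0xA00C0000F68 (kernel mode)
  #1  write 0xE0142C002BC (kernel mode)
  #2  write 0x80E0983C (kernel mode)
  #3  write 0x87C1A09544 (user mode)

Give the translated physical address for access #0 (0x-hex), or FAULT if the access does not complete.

Per-access translation:
#0 VA=0xA00C0000F68 (r,kernel):
  L0 @0x28[20] → 0x2C007  P=1,RW=1,US=1,PS=0
  L1 @0x2C[3] → 0x30087  P=1,RW=1,US=1,PS=1
  ⇒ phys 0x30F68 (huge @L1)  [2 reads]
#1 VA=0xE0142C002BC (w,kernel):
  L0 @0x28[28] → 0x34007  P=1,RW=1,US=1,PS=0
  L1 @0x34[5] → 0x35007  P=1,RW=1,US=1,PS=0
  L2 @0x35[22] → 0x31002  P=0,RW=1,US=0,PS=0
  ✗ PAGE_NOT_PRESENT  [3 reads]
#2 VA=0x80E0983C (w,kernel):
  L0 @0x28[0] → 0x38007  P=1,RW=1,US=1,PS=0
  L1 @0x38[2] → 0x3C007  P=1,RW=1,US=1,PS=0
  L2 @0x3C[7] → 0x3F007  P=1,RW=1,US=1,PS=0
  L3 @0x3F[9] → 0x40007  P=1,RW=1,US=1,PS=0
  ⇒ phys 0x4083C  [4 reads]
#3 VA=0x87C1A09544 (w,user):
  L0 @0x28[1] → 0x44007  P=1,RW=1,US=1,PS=0
  L1 @0x44[31] → 0x47007  P=1,RW=1,US=1,PS=0
  L2 @0x47[13] → 0x49007  P=1,RW=1,US=1,PS=0
  L3 @0x49[9] → 0x4B003  P=1,RW=1,US=0,PS=0
  ✗ PROTECTION_VIOLATION  [4 reads]

Access #0 PA: 0x30F68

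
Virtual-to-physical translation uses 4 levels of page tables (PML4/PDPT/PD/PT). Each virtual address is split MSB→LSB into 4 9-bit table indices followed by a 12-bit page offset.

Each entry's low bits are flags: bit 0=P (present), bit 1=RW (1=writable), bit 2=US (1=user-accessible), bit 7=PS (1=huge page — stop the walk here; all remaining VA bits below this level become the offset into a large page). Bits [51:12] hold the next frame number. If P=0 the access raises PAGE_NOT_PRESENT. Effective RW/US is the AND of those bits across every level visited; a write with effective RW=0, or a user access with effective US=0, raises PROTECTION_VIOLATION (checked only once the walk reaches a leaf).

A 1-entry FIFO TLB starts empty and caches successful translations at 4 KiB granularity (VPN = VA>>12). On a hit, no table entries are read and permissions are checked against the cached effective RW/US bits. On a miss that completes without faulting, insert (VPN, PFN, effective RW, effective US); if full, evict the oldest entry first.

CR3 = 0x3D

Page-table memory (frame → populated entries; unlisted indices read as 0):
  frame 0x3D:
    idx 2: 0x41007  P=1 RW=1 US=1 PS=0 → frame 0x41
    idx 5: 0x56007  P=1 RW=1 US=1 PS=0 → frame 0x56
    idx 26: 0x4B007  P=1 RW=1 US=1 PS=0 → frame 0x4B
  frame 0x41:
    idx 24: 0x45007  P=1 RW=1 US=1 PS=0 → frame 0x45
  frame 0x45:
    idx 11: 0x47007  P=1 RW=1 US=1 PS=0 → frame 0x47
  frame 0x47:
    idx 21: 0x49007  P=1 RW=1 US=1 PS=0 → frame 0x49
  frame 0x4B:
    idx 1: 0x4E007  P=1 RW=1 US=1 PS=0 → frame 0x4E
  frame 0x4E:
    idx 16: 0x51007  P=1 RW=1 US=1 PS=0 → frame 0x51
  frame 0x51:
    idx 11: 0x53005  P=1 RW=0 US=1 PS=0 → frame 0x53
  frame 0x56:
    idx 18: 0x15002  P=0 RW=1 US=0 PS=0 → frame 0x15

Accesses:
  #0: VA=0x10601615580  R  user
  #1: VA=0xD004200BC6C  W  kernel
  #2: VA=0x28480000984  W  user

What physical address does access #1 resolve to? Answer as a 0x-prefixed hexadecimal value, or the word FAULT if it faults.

Trace:
#0 VA=0x10601615580 (r,user):
  L0 @0x3D[2] → 0x41007  P=1,RW=1,US=1,PS=0
  L1 @0x41[24] → 0x45007  P=1,RW=1,US=1,PS=0
  L2 @0x45[11] → 0x47007  P=1,RW=1,US=1,PS=0
  L3 @0x47[21] → 0x49007  P=1,RW=1,US=1,PS=0
  → PA=0x49580  (4 entries read)
#1 VA=0xD004200BC6C (w,kernel):
  L0 @0x3D[26] → 0x4B007  P=1,RW=1,US=1,PS=0
  L1 @0x4B[1] → 0x4E007  P=1,RW=1,US=1,PS=0
  L2 @0x4E[16] → 0x51007  P=1,RW=1,US=1,PS=0
  L3 @0x51[11] → 0x53005  P=1,RW=0,US=1,PS=0
  ⇒ fault: PROTECTION_VIOLATION  — 4 lookups
#2 VA=0x28480000984 (w,user):
  L0 @0x3D[5] → 0x56007  P=1,RW=1,US=1,PS=0
  L1 @0x56[18] → 0x15002  P=0,RW=1,US=0,PS=0
  ⇒ fault: PAGE_NOT_PRESENT  — 2 lookups

Access #1 PA: FAULT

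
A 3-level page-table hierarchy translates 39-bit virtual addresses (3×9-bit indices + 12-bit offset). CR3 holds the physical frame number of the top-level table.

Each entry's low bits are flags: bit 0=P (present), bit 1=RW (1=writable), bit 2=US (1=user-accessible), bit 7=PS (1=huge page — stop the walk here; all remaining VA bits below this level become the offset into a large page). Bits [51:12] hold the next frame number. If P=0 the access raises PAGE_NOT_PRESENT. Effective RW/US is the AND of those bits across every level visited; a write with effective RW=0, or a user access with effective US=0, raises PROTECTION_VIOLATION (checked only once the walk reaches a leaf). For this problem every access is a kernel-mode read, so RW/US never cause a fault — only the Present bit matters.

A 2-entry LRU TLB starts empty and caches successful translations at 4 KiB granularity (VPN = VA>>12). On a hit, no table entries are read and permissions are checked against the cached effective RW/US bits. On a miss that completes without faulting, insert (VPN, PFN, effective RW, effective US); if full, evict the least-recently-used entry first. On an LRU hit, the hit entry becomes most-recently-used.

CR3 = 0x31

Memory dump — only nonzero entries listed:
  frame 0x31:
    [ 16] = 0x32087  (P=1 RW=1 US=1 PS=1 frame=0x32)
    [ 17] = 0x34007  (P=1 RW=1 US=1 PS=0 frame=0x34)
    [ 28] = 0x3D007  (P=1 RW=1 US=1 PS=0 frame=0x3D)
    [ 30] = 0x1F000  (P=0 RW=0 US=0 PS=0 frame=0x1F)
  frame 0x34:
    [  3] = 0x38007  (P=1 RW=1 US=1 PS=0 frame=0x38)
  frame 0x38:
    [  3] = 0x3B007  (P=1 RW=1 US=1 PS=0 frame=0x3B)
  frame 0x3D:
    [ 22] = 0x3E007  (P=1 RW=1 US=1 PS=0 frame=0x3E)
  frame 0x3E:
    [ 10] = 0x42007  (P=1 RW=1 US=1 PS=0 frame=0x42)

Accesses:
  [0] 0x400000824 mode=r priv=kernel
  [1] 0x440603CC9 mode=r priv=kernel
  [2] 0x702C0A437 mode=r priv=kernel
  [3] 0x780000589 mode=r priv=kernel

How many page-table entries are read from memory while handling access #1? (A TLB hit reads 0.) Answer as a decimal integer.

Per-access translation:
#0 VA=0x400000824 (r,kernel):
  L0 @0x31[16] → 0x32087  P=1,RW=1,US=1,PS=1
  → PA=0x32824 (huge @L0)  (1 entries read)
#1 VA=0x440603CC9 (r,kernel):
  L0 @0x31[17] → 0x34007  P=1,RW=1,US=1,PS=0
  L1 @0x34[3] → 0x38007  P=1,RW=1,US=1,PS=0
  L2 @0x38[3] → 0x3B007  P=1,RW=1,US=1,PS=0
  → PA=0x3BCC9  (3 entries read)
#2 VA=0x702C0A437 (r,kernel):
  L0 @0x31[28] → 0x3D007  P=1,RW=1,US=1,PS=0
  L1 @0x3D[22] → 0x3E007  P=1,RW=1,US=1,PS=0
  L2 @0x3E[10] → 0x42007  P=1,RW=1,US=1,PS=0
  → PA=0x42437  (3 entries read)
#3 VA=0x780000589 (r,kernel):
  L0 @0x31[30] → 0x1F000  P=0,RW=0,US=0,PS=0
  ⇒ fault: PAGE_NOT_PRESENT  — 1 lookups

Entries read for #1: 3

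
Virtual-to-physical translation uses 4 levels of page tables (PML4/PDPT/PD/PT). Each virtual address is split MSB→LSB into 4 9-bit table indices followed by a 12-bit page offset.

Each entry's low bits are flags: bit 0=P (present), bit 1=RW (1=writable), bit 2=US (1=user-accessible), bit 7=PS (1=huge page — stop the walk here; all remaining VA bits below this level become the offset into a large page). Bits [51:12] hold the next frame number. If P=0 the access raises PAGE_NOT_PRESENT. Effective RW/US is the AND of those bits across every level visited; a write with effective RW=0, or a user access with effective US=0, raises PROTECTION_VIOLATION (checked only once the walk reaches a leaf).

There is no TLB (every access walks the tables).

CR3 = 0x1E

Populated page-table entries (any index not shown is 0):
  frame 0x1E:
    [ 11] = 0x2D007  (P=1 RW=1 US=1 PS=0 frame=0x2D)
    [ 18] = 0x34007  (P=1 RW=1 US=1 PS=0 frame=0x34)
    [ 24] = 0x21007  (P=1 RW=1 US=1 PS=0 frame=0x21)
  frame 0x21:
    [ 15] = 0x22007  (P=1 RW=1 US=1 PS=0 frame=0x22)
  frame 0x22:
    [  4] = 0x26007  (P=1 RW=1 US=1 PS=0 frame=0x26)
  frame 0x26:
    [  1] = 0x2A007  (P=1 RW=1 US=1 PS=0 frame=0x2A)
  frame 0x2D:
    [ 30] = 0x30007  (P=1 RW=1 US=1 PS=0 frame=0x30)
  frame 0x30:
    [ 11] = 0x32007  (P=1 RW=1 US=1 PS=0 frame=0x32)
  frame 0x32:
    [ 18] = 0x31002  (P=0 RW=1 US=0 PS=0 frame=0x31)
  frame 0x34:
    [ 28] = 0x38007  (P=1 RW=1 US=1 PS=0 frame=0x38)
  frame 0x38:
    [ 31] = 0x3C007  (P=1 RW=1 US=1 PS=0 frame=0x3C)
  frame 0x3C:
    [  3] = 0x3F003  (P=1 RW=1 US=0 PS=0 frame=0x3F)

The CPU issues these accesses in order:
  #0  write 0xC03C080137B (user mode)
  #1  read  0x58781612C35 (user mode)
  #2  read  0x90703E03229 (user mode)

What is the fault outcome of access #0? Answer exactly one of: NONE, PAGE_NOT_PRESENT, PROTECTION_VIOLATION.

Trace:
#0 VA=0xC03C080137B (w,user):
  lvl0: tbl 0x1E, slot 24 ⇒ 0x21007 (P1/RW1/US1/PS0)
  lvl1: tbl 0x21, slot 15 ⇒ 0x22007 (P1/RW1/US1/PS0)
  lvl2: tbl 0x22, slot 4 ⇒ 0x26007 (P1/RW1/US1/PS0)
  lvl3: tbl 0x26, slot 1 ⇒ 0x2A007 (P1/RW1/US1/PS0)
  ⇒ phys 0x2A37B  [4 reads]
#1 VA=0x58781612C35 (r,user):
  lvl0: tbl 0x1E, slot 11 ⇒ 0x2D007 (P1/RW1/US1/PS0)
  lvl1: tbl 0x2D, slot 30 ⇒ 0x30007 (P1/RW1/US1/PS0)
  lvl2: tbl 0x30, slot 11 ⇒ 0x32007 (P1/RW1/US1/PS0)
  lvl3: tbl 0x32, slot 18 ⇒ 0x31002 (P0/RW1/US0/PS0)
  → PAGE_NOT_PRESENT  (4 entries read)
#2 VA=0x90703E03229 (r,user):
  lvl0: tbl 0x1E, slot 18 ⇒ 0x34007 (P1/RW1/US1/PS0)
  lvl1: tbl 0x34, slot 28 ⇒ 0x38007 (P1/RW1/US1/PS0)
  lvl2: tbl 0x38, slot 31 ⇒ 0x3C007 (P1/RW1/US1/PS0)
  lvl3: tbl 0x3C, slot 3 ⇒ 0x3F003 (P1/RW1/US0/PS0)
  → PROTECTION_VIOLATION  (4 entries read)

Access #0 fault: NONE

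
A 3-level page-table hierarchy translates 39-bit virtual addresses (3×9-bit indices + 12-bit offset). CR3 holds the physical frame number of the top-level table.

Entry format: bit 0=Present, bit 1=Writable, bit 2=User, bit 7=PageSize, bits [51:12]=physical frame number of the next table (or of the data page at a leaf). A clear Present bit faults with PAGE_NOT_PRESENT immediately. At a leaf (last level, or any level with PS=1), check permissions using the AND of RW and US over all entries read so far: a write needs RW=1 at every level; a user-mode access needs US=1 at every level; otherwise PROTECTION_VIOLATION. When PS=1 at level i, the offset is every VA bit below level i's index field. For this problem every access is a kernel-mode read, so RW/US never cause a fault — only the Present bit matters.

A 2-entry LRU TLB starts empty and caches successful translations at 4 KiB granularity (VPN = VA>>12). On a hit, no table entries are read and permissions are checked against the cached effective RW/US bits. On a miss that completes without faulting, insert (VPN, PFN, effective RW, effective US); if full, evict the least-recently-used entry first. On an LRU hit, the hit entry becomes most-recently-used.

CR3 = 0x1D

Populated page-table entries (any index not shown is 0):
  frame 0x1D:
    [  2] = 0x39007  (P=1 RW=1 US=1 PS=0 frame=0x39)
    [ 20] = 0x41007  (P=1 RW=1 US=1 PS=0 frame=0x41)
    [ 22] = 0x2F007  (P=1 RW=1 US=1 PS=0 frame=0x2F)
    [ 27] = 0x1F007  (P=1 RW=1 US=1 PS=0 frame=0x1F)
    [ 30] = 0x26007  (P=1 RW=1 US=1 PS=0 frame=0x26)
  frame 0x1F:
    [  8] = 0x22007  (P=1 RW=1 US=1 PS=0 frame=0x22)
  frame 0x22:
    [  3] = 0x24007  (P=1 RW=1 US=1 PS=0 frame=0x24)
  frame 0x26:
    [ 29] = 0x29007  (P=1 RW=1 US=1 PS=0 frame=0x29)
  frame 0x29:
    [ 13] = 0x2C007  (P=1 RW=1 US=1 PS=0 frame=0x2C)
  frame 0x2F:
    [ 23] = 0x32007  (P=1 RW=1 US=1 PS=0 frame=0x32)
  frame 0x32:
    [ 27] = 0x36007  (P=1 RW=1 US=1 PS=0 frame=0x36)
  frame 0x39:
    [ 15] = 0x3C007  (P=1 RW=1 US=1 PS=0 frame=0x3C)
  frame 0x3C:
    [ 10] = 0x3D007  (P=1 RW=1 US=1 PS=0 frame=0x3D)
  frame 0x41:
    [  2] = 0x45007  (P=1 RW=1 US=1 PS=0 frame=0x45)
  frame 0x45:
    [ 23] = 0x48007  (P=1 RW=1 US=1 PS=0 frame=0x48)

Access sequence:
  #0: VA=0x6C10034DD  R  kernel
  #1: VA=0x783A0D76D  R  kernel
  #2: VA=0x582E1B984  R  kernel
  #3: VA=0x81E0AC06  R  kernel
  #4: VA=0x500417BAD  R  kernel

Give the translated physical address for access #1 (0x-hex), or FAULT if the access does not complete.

Trace:
#0 VA=0x6C10034DD (r,kernel):
  [0] read 0x1D idx=27: raw=0x1F007 flags P=1 W=1 U=1 S=0
  [1] read 0x1F idx=8: raw=0x22007 flags P=1 W=1 U=1 S=0
  [2] read 0x22 idx=3: raw=0x24007 flags P=1 W=1 U=1 S=0
  ✓ 0x244DD  — 3 lookups
#1 VA=0x783A0D76D (r,kernel):
  [0] read 0x1D idx=30: raw=0x26007 flags P=1 W=1 U=1 S=0
  [1] read 0x26 idx=29: raw=0x29007 flags P=1 W=1 U=1 S=0
  [2] read 0x29 idx=13: raw=0x2C007 flags P=1 W=1 U=1 S=0
  ✓ 0x2C76D  — 3 lookups
#2 VA=0x582E1B984 (r,kernel):
  [0] read 0x1D idx=22: raw=0x2F007 flags P=1 W=1 U=1 S=0
  [1] read 0x2F idx=23: raw=0x32007 flags P=1 W=1 U=1 S=0
  [2] read 0x32 idx=27: raw=0x36007 flags P=1 W=1 U=1 S=0
  ✓ 0x36984  — 3 lookups
#3 VA=0x81E0AC06 (r,kernel):
  [0] read 0x1D idx=2: raw=0x39007 flags P=1 W=1 U=1 S=0
  [1] read 0x39 idx=15: raw=0x3C007 flags P=1 W=1 U=1 S=0
  [2] read 0x3C idx=10: raw=0x3D007 flags P=1 W=1 U=1 S=0
  ✓ 0x3DC06  — 3 lookups
#4 VA=0x500417BAD (r,kernel):
  [0] read 0x1D idx=20: raw=0x41007 flags P=1 W=1 U=1 S=0
  [1] read 0x41 idx=2: raw=0x45007 flags P=1 W=1 U=1 S=0
  [2] read 0x45 idx=23: raw=0x48007 flags P=1 W=1 U=1 S=0
  ✓ 0x48BAD  — 3 lookups

Access #1 PA: 0x2C76D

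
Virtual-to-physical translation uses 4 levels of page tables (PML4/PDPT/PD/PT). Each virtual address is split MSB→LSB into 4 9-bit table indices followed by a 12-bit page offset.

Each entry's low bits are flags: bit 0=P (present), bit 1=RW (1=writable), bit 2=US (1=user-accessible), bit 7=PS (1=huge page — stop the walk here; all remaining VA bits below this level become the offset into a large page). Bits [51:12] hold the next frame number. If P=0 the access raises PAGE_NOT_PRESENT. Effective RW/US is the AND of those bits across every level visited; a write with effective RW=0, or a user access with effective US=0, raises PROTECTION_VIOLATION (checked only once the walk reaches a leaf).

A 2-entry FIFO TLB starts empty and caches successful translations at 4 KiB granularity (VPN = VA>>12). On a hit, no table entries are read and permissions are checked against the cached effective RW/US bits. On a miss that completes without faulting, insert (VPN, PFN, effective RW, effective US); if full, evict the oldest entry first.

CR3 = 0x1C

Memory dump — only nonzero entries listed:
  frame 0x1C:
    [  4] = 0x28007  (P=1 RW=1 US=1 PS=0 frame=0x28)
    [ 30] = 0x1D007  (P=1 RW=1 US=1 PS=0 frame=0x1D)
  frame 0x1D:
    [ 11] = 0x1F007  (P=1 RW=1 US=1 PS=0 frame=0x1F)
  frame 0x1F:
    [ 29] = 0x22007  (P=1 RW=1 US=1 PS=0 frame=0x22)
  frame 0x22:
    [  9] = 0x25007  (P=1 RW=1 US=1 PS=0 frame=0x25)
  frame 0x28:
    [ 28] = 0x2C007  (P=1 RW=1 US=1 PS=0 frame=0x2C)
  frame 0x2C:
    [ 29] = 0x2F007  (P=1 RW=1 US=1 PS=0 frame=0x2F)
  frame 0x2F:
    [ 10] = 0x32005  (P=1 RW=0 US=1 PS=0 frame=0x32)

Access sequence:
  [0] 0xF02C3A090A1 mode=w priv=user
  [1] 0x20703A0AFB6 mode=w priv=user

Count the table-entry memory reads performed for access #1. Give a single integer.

Trace:
#0 VA=0xF02C3A090A1 (w,user):
  lvl0: tbl 0x1C, slot 30 ⇒ 0x1D007 (P1/RW1/US1/PS0)
  lvl1: tbl 0x1D, slot 11 ⇒ 0x1F007 (P1/RW1/US1/PS0)
  lvl2: tbl 0x1F, slot 29 ⇒ 0x22007 (P1/RW1/US1/PS0)
  lvl3: tbl 0x22, slot 9 ⇒ 0x25007 (P1/RW1/US1/PS0)
  → PA=0x250A1  (4 entries read)
#1 VA=0x20703A0AFB6 (w,user):
  lvl0: tbl 0x1C, slot 4 ⇒ 0x28007 (P1/RW1/US1/PS0)
  lvl1: tbl 0x28, slot 28 ⇒ 0x2C007 (P1/RW1/US1/PS0)
  lvl2: tbl 0x2C, slot 29 ⇒ 0x2F007 (P1/RW1/US1/PS0)
  lvl3: tbl 0x2F, slot 10 ⇒ 0x32005 (P1/RW0/US1/PS0)
  → PROTECTION_VIOLATION  (4 entries read)

Entries read for #1: 4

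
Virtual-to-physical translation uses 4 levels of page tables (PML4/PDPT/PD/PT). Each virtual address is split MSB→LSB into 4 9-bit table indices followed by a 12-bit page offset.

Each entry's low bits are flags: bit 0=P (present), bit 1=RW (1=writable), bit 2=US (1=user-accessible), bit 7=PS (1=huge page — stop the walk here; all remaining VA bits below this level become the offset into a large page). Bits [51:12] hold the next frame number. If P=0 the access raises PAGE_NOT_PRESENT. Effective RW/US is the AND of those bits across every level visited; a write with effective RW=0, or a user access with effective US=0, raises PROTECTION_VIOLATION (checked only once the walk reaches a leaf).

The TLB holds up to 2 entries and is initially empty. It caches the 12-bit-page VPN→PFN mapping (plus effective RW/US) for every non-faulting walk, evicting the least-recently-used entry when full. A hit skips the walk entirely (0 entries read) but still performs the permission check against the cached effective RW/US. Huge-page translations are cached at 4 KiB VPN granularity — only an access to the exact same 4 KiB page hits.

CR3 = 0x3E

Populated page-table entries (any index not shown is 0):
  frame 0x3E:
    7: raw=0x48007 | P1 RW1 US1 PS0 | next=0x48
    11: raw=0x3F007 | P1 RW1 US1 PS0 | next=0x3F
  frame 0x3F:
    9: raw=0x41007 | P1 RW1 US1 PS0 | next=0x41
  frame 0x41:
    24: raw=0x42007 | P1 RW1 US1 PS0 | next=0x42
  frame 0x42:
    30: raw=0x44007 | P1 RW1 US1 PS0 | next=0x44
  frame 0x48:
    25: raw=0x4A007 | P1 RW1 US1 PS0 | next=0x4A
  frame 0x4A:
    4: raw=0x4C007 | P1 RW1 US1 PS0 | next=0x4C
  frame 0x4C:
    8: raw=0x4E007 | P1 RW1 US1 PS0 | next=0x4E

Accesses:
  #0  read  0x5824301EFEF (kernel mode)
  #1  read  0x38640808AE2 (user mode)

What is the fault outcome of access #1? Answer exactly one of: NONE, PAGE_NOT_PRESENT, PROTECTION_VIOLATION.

Per-access translation:
#0 VA=0x5824301EFEF (r,kernel):
  L0 @0x3E[11] → 0x3F007  P=1,RW=1,US=1,PS=0
  L1 @0x3F[9] → 0x41007  P=1,RW=1,US=1,PS=0
  L2 @0x41[24] → 0x42007  P=1,RW=1,US=1,PS=0
  L3 @0x42[30] → 0x44007  P=1,RW=1,US=1,PS=0
  ⇒ phys 0x44FEF  [4 reads]
#1 VA=0x38640808AE2 (r,user):
  L0 @0x3E[7] → 0x48007  P=1,RW=1,US=1,PS=0
  L1 @0x48[25] → 0x4A007  P=1,RW=1,US=1,PS=0
  L2 @0x4A[4] → 0x4C007  P=1,RW=1,US=1,PS=0
  L3 @0x4C[8] → 0x4E007  P=1,RW=1,US=1,PS=0
  ⇒ phys 0x4EAE2  [4 reads]

Access #1 fault: NONE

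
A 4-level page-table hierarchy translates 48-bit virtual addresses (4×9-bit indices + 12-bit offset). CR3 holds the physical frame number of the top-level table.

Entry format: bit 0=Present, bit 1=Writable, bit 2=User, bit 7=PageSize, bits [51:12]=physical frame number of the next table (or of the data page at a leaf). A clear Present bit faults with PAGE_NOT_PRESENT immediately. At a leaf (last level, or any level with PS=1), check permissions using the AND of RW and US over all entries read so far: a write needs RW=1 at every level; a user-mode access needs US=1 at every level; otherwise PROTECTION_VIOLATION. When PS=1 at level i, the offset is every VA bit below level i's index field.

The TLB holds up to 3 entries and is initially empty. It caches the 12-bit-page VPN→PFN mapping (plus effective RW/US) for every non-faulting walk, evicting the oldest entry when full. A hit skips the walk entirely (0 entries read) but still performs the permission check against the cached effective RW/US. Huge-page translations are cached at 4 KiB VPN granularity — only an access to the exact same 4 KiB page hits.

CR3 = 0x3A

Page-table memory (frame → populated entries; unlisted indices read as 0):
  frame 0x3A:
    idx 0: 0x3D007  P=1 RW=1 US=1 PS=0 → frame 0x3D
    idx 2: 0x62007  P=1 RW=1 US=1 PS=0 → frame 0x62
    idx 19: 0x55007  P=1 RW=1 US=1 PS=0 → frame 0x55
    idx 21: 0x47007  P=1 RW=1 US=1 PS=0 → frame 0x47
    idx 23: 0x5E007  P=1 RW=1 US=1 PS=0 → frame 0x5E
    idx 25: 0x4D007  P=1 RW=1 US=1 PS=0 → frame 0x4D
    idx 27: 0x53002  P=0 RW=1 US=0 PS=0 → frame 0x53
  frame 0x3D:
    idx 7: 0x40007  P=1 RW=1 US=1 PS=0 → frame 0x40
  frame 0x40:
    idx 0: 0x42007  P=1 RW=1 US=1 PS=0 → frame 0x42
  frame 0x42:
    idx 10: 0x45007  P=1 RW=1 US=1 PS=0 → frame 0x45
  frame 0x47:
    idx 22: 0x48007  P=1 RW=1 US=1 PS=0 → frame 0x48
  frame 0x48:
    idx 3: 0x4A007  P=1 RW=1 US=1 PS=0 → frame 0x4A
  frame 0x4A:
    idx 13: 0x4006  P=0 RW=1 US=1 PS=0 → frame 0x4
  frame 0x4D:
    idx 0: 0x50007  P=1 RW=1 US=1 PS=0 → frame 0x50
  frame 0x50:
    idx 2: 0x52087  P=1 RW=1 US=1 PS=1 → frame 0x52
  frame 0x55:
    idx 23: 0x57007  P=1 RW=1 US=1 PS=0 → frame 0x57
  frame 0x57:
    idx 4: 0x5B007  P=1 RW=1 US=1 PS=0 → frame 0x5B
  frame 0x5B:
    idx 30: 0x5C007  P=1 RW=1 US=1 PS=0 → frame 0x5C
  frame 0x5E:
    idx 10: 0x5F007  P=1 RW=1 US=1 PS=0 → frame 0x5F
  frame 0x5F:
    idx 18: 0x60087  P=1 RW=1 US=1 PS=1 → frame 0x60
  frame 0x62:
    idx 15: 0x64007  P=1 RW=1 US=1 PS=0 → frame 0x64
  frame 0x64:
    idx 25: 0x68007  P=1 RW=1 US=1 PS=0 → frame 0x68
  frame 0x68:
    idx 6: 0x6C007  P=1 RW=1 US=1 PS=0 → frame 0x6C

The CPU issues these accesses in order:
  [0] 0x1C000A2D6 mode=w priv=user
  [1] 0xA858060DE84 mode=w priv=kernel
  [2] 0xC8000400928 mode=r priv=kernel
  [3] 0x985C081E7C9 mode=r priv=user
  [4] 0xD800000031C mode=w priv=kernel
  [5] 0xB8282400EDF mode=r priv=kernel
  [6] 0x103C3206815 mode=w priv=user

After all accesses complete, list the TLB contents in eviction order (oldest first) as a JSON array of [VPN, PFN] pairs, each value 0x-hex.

Walk each access:
#0 VA=0x1C000A2D6 (w,user):
  lvl0: tbl 0x3A, slot 0 ⇒ 0x3D007 (P1/RW1/US1/PS0)
  lvl1: tbl 0x3D, slot 7 ⇒ 0x40007 (P1/RW1/US1/PS0)
  lvl2: tbl 0x40, slot 0 ⇒ 0x42007 (P1/RW1/US1/PS0)
  lvl3: tbl 0x42, slot 10 ⇒ 0x45007 (P1/RW1/US1/PS0)
  ✓ 0x452D6  — 4 lookups
#1 VA=0xA858060DE84 (w,kernel):
  lvl0: tbl 0x3A, slot 21 ⇒ 0x47007 (P1/RW1/US1/PS0)
  lvl1: tbl 0x47, slot 22 ⇒ 0x48007 (P1/RW1/US1/PS0)
  lvl2: tbl 0x48, slot 3 ⇒ 0x4A007 (P1/RW1/US1/PS0)
  lvl3: tbl 0x4A, slot 13 ⇒ 0x4006 (P0/RW1/US1/PS0)
  → PAGE_NOT_PRESENT  (4 entries read)
#2 VA=0xC8000400928 (r,kernel):
  lvl0: tbl 0x3A, slot 25 ⇒ 0x4D007 (P1/RW1/US1/PS0)
  lvl1: tbl 0x4D, slot 0 ⇒ 0x50007 (P1/RW1/US1/PS0)
  lvl2: tbl 0x50, slot 2 ⇒ 0x52087 (P1/RW1/US1/PS1)
  ✓ 0x52928 (huge @L2)  — 3 lookups
#3 VA=0x985C081E7C9 (r,user):
  lvl0: tbl 0x3A, slot 19 ⇒ 0x55007 (P1/RW1/US1/PS0)
  lvl1: tbl 0x55, slot 23 ⇒ 0x57007 (P1/RW1/US1/PS0)
  lvl2: tbl 0x57, slot 4 ⇒ 0x5B007 (P1/RW1/US1/PS0)
  lvl3: tbl 0x5B, slot 30 ⇒ 0x5C007 (P1/RW1/US1/PS0)
  ✓ 0x5C7C9  — 4 lookups
#4 VA=0xD800000031C (w,kernel):
  lvl0: tbl 0x3A, slot 27 ⇒ 0x53002 (P0/RW1/US0/PS0)
  → PAGE_NOT_PRESENT  (1 entries read)
#5 VA=0xB8282400EDF (r,kernel):
  lvl0: tbl 0x3A, slot 23 ⇒ 0x5E007 (P1/RW1/US1/PS0)
  lvl1: tbl 0x5E, slot 10 ⇒ 0x5F007 (P1/RW1/US1/PS0)
  lvl2: tbl 0x5F, slot 18 ⇒ 0x60087 (P1/RW1/US1/PS1)
  ✓ 0x60EDF (huge @L2)  — 3 lookups
#6 VA=0x103C3206815 (w,user):
  lvl0: tbl 0x3A, slot 2 ⇒ 0x62007 (P1/RW1/US1/PS0)
  lvl1: tbl 0x62, slot 15 ⇒ 0x64007 (P1/RW1/US1/PS0)
  lvl2: tbl 0x64, slot 25 ⇒ 0x68007 (P1/RW1/US1/PS0)
  lvl3: tbl 0x68, slot 6 ⇒ 0x6C007 (P1/RW1/US1/PS0)
  ✓ 0x6C815  — 4 lookups

TLB: [["0x985C081E", "0x5C"], ["0xB8282400", "0x60"], ["0x103C3206", "0x6C"]]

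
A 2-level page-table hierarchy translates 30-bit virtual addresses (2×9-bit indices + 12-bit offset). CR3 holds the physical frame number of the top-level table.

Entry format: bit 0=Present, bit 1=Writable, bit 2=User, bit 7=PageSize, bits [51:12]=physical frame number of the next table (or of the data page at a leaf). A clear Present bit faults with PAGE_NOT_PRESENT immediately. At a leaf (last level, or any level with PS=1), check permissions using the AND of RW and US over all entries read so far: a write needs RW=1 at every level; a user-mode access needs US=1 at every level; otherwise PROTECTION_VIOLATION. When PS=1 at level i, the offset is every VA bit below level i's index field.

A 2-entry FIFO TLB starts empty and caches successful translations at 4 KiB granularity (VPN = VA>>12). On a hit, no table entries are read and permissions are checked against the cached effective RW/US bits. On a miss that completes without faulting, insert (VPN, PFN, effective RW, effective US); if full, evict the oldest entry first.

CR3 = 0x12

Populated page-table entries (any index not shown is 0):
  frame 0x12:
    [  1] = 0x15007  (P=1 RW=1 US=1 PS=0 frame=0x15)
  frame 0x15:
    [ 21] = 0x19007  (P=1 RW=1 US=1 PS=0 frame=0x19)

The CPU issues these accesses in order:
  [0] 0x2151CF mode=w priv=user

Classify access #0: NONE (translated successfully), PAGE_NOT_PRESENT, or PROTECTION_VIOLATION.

Trace:
#0 VA=0x2151CF (w,user):
  [0] read 0x12 idx=1: raw=0x15007 flags P=1 W=1 U=1 S=0
  [1] read 0x15 idx=21: raw=0x19007 flags P=1 W=1 U=1 S=0
  → PA=0x191CF  (2 entries read)

Access #0 fault: NONE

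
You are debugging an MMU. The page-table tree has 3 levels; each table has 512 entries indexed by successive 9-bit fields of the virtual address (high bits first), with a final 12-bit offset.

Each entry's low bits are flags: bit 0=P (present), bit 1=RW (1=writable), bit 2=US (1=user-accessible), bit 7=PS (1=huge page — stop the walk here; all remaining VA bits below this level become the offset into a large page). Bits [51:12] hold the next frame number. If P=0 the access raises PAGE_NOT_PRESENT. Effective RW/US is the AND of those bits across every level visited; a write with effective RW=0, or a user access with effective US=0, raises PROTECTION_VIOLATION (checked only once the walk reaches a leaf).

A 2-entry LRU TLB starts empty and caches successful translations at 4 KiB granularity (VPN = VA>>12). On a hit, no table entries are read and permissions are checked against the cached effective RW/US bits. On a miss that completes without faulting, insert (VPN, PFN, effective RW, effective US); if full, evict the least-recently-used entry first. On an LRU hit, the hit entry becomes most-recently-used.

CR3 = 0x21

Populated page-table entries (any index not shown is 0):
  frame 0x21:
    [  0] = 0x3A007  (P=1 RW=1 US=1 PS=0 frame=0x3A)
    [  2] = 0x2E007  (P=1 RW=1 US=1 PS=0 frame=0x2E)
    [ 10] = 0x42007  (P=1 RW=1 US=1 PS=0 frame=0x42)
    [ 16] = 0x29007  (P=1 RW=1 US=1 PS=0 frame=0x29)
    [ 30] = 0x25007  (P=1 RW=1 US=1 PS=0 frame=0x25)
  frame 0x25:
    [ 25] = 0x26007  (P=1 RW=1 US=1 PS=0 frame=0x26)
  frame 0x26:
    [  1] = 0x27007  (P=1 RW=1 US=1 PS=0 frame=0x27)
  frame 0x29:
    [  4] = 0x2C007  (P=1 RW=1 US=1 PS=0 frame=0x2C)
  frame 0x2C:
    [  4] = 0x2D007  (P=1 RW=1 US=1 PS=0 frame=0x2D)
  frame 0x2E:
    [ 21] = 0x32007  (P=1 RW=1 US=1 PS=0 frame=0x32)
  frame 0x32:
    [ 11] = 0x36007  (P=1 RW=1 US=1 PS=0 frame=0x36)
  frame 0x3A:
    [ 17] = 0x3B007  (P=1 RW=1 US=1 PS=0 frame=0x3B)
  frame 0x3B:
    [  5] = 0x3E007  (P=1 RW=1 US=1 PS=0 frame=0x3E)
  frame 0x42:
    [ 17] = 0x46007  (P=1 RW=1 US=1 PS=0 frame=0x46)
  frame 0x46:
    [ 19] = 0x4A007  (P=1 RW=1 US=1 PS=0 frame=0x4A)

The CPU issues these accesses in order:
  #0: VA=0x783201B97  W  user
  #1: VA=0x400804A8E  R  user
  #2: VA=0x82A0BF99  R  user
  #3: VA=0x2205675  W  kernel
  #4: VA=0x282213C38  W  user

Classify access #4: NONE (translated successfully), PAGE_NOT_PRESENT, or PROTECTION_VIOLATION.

Per-access translation:
#0 VA=0x783201B97 (w,user):
  lvl0: tbl 0x21, slot 30 ⇒ 0x25007 (P1/RW1/US1/PS0)
  lvl1: tbl 0x25, slot 25 ⇒ 0x26007 (P1/RW1/US1/PS0)
  lvl2: tbl 0x26, slot 1 ⇒ 0x27007 (P1/RW1/US1/PS0)
  → PA=0x27B97  (3 entries read)
#1 VA=0x400804A8E (r,user):
  lvl0: tbl 0x21, slot 16 ⇒ 0x29007 (P1/RW1/US1/PS0)
  lvl1: tbl 0x29, slot 4 ⇒ 0x2C007 (P1/RW1/US1/PS0)
  lvl2: tbl 0x2C, slot 4 ⇒ 0x2D007 (P1/RW1/US1/PS0)
  → PA=0x2DA8E  (3 entries read)
#2 VA=0x82A0BF99 (r,user):
  lvl0: tbl 0x21, slot 2 ⇒ 0x2E007 (P1/RW1/US1/PS0)
  lvl1: tbl 0x2E, slot 21 ⇒ 0x32007 (P1/RW1/US1/PS0)
  lvl2: tbl 0x32, slot 11 ⇒ 0x36007 (P1/RW1/US1/PS0)
  → PA=0x36F99  (3 entries read)
#3 VA=0x2205675 (w,kernel):
  lvl0: tbl 0x21, slot 0 ⇒ 0x3A007 (P1/RW1/US1/PS0)
  lvl1: tbl 0x3A, slot 17 ⇒ 0x3B007 (P1/RW1/US1/PS0)
  lvl2: tbl 0x3B, slot 5 ⇒ 0x3E007 (P1/RW1/US1/PS0)
  → PA=0x3E675  (3 entries read)
#4 VA=0x282213C38 (w,user):
  lvl0: tbl 0x21, slot 10 ⇒ 0x42007 (P1/RW1/US1/PS0)
  lvl1: tbl 0x42, slot 17 ⇒ 0x46007 (P1/RW1/US1/PS0)
  lvl2: tbl 0x46, slot 19 ⇒ 0x4A007 (P1/RW1/US1/PS0)
  → PA=0x4AC38  (3 entries read)

Access #4 fault: NONE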